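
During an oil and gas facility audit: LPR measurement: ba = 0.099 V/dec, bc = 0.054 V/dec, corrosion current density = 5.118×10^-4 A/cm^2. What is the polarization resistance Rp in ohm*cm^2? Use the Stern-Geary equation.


Apply the Stern-Geary equation: Rp = ba*bc / (2.303*icorr*(ba+bc))
ba*bc = 0.099*0.054 = 0.005346
ba+bc = 0.153; 2.303*icorr*(ba+bc) = 2.303*5.118×10^-4*0.153 = 1.8033734×10^-4
Rp = 0.005346 / 1.8033734×10^-4 = 29.6 ohm*cm^2

29.6 ohm*cm^2


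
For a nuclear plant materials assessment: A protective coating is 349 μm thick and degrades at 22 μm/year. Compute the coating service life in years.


Service life = thickness / degradation rate
Life = 349 / 22 = 15.9 years

15.9 years


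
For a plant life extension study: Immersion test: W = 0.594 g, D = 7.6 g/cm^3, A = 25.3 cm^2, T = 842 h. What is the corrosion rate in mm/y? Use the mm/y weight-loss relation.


Apply the mm/y weight-loss relation: CR = 87600 * W / (D * A * T)
Numerator: 87600 * 0.594 = 52034.4
Denominator: 7.6 * 25.3 * 842 = 161899.76
CR = 52034.4 / 161899.76 = 0.321399 mm/y

0.321399 mm/y


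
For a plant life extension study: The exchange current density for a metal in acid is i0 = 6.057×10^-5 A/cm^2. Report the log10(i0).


i0 = 6.057×10^-5 A/cm^2
log10(i0) = -4.218

-4.218


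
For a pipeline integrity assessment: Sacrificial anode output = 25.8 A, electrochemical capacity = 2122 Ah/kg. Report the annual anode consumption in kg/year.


Annual consumption = current * hours per year / capacity
Rate = 25.8 * 8760 / 2122 = 106.5 kg/year

106.5 kg/year


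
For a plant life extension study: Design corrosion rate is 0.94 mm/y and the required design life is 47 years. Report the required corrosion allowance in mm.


Corrosion allowance = CR × design life
CA = 0.94 * 47 = 44.18 mm

44.18 mm


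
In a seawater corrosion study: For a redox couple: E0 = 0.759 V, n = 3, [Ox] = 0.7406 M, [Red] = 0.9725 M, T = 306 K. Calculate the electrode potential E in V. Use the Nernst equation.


Apply the Nernst equation: E = E0 + (RT/nF)*ln([Ox]/[Red])
Step 1: RT/nF = 8.314*306/(3*96485) = 0.00878922 V
Step 2: [Ox]/[Red] = 0.7406/0.9725 = 0.761542
Step 3: ln(0.761542) = -0.27241
Step 4: correction = 0.00878922 * -0.27241 = -0.002 V
E = 0.759 + -0.002 = 0.757 V

0.757 V


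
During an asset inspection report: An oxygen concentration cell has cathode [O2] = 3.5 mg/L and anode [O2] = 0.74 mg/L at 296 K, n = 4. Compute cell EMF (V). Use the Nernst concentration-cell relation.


Apply the Nernst concentration-cell relation: E = (RT/nF)*ln(C_cathode/C_anode)
RT/nF = 8.314*296/(4*96485) = 0.00637649 V
ln(3.5/0.74) = 1.55387
E = 0.00637649 * 1.55387 = 0.00991 V

0.00991 V


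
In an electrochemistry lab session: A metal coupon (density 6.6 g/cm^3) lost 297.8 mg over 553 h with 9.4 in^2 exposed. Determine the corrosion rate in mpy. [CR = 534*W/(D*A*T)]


Apply the mpy weight-loss relation: CR = 534 * W / (D * A * T)
Numerator: 534 * 297.8 = 159025.2
Denominator: 6.6 * 9.4 * 553 = 34308.12
CR = 159025.2 / 34308.12 = 4.635 mpy

4.635 mpy


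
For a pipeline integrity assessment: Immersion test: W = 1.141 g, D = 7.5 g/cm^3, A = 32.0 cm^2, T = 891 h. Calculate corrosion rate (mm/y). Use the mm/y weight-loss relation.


Apply the mm/y weight-loss relation: CR = 87600 * W / (D * A * T)
Numerator: 87600 * 1.141 = 99951.6
Denominator: 7.5 * 32.0 * 891 = 213840.0
CR = 99951.6 / 213840.0 = 0.467413 mm/y

0.467413 mm/y


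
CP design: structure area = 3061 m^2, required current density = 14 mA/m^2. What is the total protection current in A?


I = area * current density, then convert mA → A (÷1000)
I = 3061 * 14 / 1000 = 42.85 A

42.85 A


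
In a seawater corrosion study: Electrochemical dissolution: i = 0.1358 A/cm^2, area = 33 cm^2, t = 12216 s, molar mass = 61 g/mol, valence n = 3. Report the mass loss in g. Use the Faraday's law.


Apply Faraday's law: m = i*A*t*M / (n*F)
Total charge passed Q = i*A*t = 0.1358*33*12216 = 54744.7824 C
m = Q*M/(n*F) = 54744.7824*61/(3*96485) = 11.537 g

11.537 g


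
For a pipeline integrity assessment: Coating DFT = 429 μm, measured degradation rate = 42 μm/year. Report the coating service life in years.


Service life = thickness / degradation rate
Life = 429 / 42 = 10.2 years

10.2 years


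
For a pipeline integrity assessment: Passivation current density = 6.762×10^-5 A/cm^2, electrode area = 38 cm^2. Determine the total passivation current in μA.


I = i_pass * A, then convert A → μA (×10^6)
I = 6.762×10^-5 * 38 * 10^6 = 2569.56 μA

2569.56 μA


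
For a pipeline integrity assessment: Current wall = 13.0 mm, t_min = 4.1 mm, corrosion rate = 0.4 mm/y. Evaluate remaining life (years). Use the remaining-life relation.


Apply the remaining-life relation: RL = (t_current − t_min) / CR
RL = (13.0 − 4.1) / 0.4 = 8.9 / 0.4 = 22.3 years

22.3 years


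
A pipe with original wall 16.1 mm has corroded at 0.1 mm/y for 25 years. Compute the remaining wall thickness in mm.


Remaining wall = original − CR × time
t = 16.1 − 0.1*25 = 16.1 − 2.5 = 13.6 mm

13.6 mm


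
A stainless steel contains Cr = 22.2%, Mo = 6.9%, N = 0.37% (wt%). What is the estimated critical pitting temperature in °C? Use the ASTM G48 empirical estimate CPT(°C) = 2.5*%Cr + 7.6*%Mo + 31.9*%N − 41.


Apply the ASTM G48 empirical CPT estimate: CPT(°C) = 2.5*%Cr + 7.6*%Mo + 31.9*%N − 41
2.5*22.2 = 55.5; 7.6*6.9 = 52.44; 31.9*0.37 = 11.803
CPT = 55.5 + 52.44 + 11.803 − 41 = 78.743 °C
Rounded to 0.1 °C: CPT ≈ 78.7 °C

78.7 °C


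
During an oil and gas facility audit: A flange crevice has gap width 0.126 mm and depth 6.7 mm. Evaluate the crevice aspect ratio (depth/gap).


Aspect ratio = depth / gap
Ratio = 6.7 / 0.126 = 53.2

53.2


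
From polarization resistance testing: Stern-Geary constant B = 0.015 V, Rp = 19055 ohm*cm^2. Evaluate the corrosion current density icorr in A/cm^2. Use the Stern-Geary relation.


Apply the Stern-Geary relation: icorr = B / Rp
icorr = 0.015 / 19055 = 7.872×10^-7 A/cm^2

7.872×10^-7 A/cm^2


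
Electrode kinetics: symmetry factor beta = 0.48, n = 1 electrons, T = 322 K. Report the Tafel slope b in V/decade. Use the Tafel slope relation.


Apply the Tafel slope relation: b = 2.303*R*T/(beta*n*F)
Numerator: 2.303 * 8.314 * 322 = 6165.38
Denominator: 0.48 * 1 * 96485 = 46312.8
b = 6165.38 / 46312.8 = 0.1331 V/decade

0.1331 V/decade


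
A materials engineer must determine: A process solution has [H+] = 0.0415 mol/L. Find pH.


pH = −log10[H+]
pH = −log10(0.0415) = 1.38

1.38


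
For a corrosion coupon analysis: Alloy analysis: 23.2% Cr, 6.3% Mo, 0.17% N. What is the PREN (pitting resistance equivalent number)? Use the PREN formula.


Apply the PREN formula: PREN = Cr + 3.3*Mo + 16*N
PREN = 23.2 + 3.3*6.3 + 16*0.17
PREN = 23.2 + 20.79 + 2.72 = 46.71

46.71


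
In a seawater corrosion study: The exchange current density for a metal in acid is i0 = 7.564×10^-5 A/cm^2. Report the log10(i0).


i0 = 7.564×10^-5 A/cm^2
log10(i0) = -4.121

-4.121


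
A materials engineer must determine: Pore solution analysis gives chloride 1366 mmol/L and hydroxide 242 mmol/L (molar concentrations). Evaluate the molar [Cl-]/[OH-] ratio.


Threshold parameter = [Cl-] / [OH-] (molar basis; both in mmol/L, so units cancel)
Ratio = 1366 / 242 = 5.64

5.64


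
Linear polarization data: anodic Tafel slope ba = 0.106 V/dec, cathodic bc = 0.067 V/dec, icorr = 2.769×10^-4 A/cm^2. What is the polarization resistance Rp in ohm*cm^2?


Apply the Stern-Geary equation: Rp = ba*bc / (2.303*icorr*(ba+bc))
ba*bc = 0.106*0.067 = 0.007102
ba+bc = 0.173; 2.303*icorr*(ba+bc) = 2.303*2.769×10^-4*0.173 = 1.1032222×10^-4
Rp = 0.007102 / 1.1032222×10^-4 = 64.4 ohm*cm^2

64.4 ohm*cm^2


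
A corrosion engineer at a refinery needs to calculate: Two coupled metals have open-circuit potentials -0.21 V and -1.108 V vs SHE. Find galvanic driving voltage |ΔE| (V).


Driving voltage is the absolute potential difference.
|ΔE| = |-0.21 − (-1.108)| = 0.898 V

0.898 V


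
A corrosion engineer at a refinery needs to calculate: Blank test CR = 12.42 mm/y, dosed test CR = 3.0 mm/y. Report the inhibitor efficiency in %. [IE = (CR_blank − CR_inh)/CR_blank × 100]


Apply the inhibitor-efficiency definition: IE = (CR_blank − CR_inh)/CR_blank × 100
IE = (12.42 − 3.0) / 12.42 × 100
IE = 9.42 / 12.42 × 100 = 75.8 %

75.8 %


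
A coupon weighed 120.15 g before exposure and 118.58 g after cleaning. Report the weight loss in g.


Weight loss = initial − final
WL = 120.15 − 118.58 = 1.57 g

1.57 g


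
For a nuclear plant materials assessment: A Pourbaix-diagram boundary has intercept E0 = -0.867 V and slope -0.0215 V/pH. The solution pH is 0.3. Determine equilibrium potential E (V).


Apply the Pourbaix line equation: E = E0 + slope*pH
E = -0.867 + (-0.0215)*0.3 = -0.867 + (-0.00645) = -0.87345 V
Rounded to 4 decimal places: E = -0.8735 V

-0.8735 V


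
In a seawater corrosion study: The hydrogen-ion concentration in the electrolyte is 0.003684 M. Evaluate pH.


pH = −log10[H+]
pH = −log10(0.003684) = 2.43

2.43


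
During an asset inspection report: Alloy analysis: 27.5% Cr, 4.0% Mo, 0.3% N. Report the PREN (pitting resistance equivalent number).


Apply the PREN formula: PREN = Cr + 3.3*Mo + 16*N
PREN = 27.5 + 3.3*4.0 + 16*0.3
PREN = 27.5 + 13.2 + 4.8 = 45.5

45.5


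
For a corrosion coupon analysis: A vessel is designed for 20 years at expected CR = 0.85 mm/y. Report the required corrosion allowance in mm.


Corrosion allowance = CR × design life
CA = 0.85 * 20 = 17.0 mm

17.0 mm


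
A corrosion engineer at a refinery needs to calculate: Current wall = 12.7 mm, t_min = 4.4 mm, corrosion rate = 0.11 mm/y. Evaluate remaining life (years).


Apply the remaining-life relation: RL = (t_current − t_min) / CR
RL = (12.7 − 4.4) / 0.11 = 8.3 / 0.11 = 75.5 years

75.5 years


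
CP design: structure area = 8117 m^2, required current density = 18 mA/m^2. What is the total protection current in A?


I = area * current density, then convert mA → A (÷1000)
I = 8117 * 18 / 1000 = 146.11 A

146.11 A


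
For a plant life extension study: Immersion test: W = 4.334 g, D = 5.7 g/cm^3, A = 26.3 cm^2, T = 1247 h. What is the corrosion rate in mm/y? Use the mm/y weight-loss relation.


Apply the mm/y weight-loss relation: CR = 87600 * W / (D * A * T)
Numerator: 87600 * 4.334 = 379658.4
Denominator: 5.7 * 26.3 * 1247 = 186937.77
CR = 379658.4 / 186937.77 = 2.0309 mm/y

2.0309 mm/y


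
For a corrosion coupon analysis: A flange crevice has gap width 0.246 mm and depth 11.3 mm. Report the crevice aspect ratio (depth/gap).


Aspect ratio = depth / gap
Ratio = 11.3 / 0.246 = 45.9

45.9


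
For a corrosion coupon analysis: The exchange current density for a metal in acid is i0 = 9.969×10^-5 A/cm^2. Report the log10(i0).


i0 = 9.969×10^-5 A/cm^2
log10(i0) = -4.001

-4.001


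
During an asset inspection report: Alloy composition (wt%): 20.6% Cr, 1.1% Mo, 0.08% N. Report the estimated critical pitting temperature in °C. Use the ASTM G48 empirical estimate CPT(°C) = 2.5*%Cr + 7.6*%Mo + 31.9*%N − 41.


Apply the ASTM G48 empirical CPT estimate: CPT(°C) = 2.5*%Cr + 7.6*%Mo + 31.9*%N − 41
2.5*20.6 = 51.5; 7.6*1.1 = 8.36; 31.9*0.08 = 2.552
CPT = 51.5 + 8.36 + 2.552 − 41 = 21.412 °C
Rounded to 0.1 °C: CPT ≈ 21.4 °C

21.4 °C


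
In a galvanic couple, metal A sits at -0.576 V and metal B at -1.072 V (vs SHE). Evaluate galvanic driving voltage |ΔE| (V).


Driving voltage is the absolute potential difference.
|ΔE| = |-0.576 − (-1.072)| = 0.496 V

0.496 V


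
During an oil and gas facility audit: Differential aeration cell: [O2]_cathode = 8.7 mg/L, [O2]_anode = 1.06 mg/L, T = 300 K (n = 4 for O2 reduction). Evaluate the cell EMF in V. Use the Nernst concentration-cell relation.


Apply the Nernst concentration-cell relation: E = (RT/nF)*ln(C_cathode/C_anode)
RT/nF = 8.314*300/(4*96485) = 0.00646266 V
ln(8.7/1.06) = 2.10505
E = 0.00646266 * 2.10505 = 0.0136 V

0.0136 V


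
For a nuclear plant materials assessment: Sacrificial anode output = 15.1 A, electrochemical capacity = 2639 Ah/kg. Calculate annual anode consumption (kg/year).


Annual consumption = current * hours per year / capacity
Rate = 15.1 * 8760 / 2639 = 50.1 kg/year

50.1 kg/year


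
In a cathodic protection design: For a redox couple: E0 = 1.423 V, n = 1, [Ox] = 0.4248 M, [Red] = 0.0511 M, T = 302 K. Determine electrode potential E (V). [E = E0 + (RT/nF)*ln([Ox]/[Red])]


Apply the Nernst equation: E = E0 + (RT/nF)*ln([Ox]/[Red])
Step 1: RT/nF = 8.314*302/(1*96485) = 0.02602299 V
Step 2: [Ox]/[Red] = 0.4248/0.0511 = 8.313112
Step 3: ln(8.313112) = 2.117834
Step 4: correction = 0.02602299 * 2.117834 = 0.0551 V
E = 1.423 + 0.0551 = 1.4781 V

1.4781 V


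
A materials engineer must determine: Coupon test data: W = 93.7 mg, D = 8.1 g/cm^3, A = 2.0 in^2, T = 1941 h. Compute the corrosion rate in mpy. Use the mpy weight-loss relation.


Apply the mpy weight-loss relation: CR = 534 * W / (D * A * T)
Numerator: 534 * 93.7 = 50035.8
Denominator: 8.1 * 2.0 * 1941 = 31444.2
CR = 50035.8 / 31444.2 = 1.5913 mpy

1.5913 mpy


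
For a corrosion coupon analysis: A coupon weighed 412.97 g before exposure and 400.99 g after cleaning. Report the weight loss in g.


Weight loss = initial − final
WL = 412.97 − 400.99 = 11.98 g

11.98 g


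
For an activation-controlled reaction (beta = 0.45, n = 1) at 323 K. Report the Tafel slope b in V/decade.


Apply the Tafel slope relation: b = 2.303*R*T/(beta*n*F)
Numerator: 2.303 * 8.314 * 323 = 6184.53
Denominator: 0.45 * 1 * 96485 = 43418.25
b = 6184.53 / 43418.25 = 0.142 V/decade

0.142 V/decade


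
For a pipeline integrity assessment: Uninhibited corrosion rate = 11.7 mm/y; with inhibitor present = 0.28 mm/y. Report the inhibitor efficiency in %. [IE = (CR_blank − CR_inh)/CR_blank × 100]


Apply the inhibitor-efficiency definition: IE = (CR_blank − CR_inh)/CR_blank × 100
IE = (11.7 − 0.28) / 11.7 × 100
IE = 11.42 / 11.7 × 100 = 97.6 %

97.6 %


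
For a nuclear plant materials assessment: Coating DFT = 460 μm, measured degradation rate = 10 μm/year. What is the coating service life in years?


Service life = thickness / degradation rate
Life = 460 / 10 = 46.0 years

46.0 years


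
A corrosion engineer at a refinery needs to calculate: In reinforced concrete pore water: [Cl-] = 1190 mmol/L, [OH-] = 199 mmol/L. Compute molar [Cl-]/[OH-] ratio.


Threshold parameter = [Cl-] / [OH-] (molar basis; both in mmol/L, so units cancel)
Ratio = 1190 / 199 = 5.98

5.98


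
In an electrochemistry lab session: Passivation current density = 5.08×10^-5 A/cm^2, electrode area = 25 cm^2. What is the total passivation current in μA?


I = i_pass * A, then convert A → μA (×10^6)
I = 5.08×10^-5 * 25 * 10^6 = 1270.0 μA

1270.0 μA


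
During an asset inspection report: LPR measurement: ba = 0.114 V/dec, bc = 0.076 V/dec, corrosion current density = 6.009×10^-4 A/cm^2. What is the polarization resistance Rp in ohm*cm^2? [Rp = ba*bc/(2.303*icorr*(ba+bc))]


Apply the Stern-Geary equation: Rp = ba*bc / (2.303*icorr*(ba+bc))
ba*bc = 0.114*0.076 = 0.008664
ba+bc = 0.19; 2.303*icorr*(ba+bc) = 2.303*6.009×10^-4*0.19 = 2.6293581×10^-4
Rp = 0.008664 / 2.6293581×10^-4 = 33.0 ohm*cm^2

33.0 ohm*cm^2


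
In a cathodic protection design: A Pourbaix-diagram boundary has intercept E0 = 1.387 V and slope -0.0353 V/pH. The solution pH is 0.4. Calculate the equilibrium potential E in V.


Apply the Pourbaix line equation: E = E0 + slope*pH
E = 1.387 + (-0.0353)*0.4 = 1.387 + (-0.01412) = 1.37288 V
Rounded to 3 decimal places: E = 1.373 V

1.373 V


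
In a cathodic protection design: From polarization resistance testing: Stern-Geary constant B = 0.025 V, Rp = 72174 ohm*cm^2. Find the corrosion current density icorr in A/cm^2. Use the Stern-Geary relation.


Apply the Stern-Geary relation: icorr = B / Rp
icorr = 0.025 / 72174 = 3.464×10^-7 A/cm^2

3.464×10^-7 A/cm^2


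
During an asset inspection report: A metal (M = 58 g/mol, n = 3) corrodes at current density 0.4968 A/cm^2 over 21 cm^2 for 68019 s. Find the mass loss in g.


Apply Faraday's law: m = i*A*t*M / (n*F)
Total charge passed Q = i*A*t = 0.4968*21*68019 = 709628.6232 C
m = Q*M/(n*F) = 709628.6232*58/(3*96485) = 142.193 g

142.193 g


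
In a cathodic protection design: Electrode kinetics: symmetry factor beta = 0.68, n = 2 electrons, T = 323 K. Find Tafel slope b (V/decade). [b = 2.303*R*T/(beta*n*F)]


Apply the Tafel slope relation: b = 2.303*R*T/(beta*n*F)
Numerator: 2.303 * 8.314 * 323 = 6184.53
Denominator: 0.68 * 2 * 96485 = 131219.6
b = 6184.53 / 131219.6 = 0.0471 V/decade

0.0471 V/decade


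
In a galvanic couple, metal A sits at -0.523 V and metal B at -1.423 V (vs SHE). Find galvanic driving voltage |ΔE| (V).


Driving voltage is the absolute potential difference.
|ΔE| = |-0.523 − (-1.423)| = 0.9 V

0.9 V


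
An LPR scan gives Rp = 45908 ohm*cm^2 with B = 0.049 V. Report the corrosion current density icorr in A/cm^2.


Apply the Stern-Geary relation: icorr = B / Rp
icorr = 0.049 / 45908 = 1.067×10^-6 A/cm^2

1.067×10^-6 A/cm^2


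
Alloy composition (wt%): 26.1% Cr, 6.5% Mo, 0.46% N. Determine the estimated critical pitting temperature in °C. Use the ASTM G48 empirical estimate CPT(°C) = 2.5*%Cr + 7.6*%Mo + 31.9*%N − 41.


Apply the ASTM G48 empirical CPT estimate: CPT(°C) = 2.5*%Cr + 7.6*%Mo + 31.9*%N − 41
2.5*26.1 = 65.25; 7.6*6.5 = 49.4; 31.9*0.46 = 14.674
CPT = 65.25 + 49.4 + 14.674 − 41 = 88.324 °C
Rounded to 0.1 °C: CPT ≈ 88.3 °C

88.3 °C


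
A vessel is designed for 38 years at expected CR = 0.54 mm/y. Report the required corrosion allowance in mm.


Corrosion allowance = CR × design life
CA = 0.54 * 38 = 20.52 mm

20.52 mm


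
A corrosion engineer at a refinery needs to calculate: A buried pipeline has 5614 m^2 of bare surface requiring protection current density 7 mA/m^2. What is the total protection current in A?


I = area * current density, then convert mA → A (÷1000)
I = 5614 * 7 / 1000 = 39.3 A

39.3 A


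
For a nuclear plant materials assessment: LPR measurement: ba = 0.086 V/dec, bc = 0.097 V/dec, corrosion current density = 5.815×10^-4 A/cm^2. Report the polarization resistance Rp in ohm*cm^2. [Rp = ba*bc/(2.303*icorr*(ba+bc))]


Apply the Stern-Geary equation: Rp = ba*bc / (2.303*icorr*(ba+bc))
ba*bc = 0.086*0.097 = 0.008342
ba+bc = 0.183; 2.303*icorr*(ba+bc) = 2.303*5.815×10^-4*0.183 = 2.4507259×10^-4
Rp = 0.008342 / 2.4507259×10^-4 = 34.0 ohm*cm^2

34.0 ohm*cm^2


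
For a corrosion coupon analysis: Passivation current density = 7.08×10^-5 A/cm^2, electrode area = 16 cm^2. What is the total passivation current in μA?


I = i_pass * A, then convert A → μA (×10^6)
I = 7.08×10^-5 * 16 * 10^6 = 1132.8 μA

1132.8 μA


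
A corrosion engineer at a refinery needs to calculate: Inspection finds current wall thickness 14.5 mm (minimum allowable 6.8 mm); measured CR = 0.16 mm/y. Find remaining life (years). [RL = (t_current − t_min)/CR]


Apply the remaining-life relation: RL = (t_current − t_min) / CR
RL = (14.5 − 6.8) / 0.16 = 7.7 / 0.16 = 48.1 years

48.1 years


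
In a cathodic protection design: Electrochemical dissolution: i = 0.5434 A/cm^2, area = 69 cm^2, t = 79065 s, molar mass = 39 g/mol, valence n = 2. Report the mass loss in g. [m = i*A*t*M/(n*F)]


Apply Faraday's law: m = i*A*t*M / (n*F)
Total charge passed Q = i*A*t = 0.5434*69*79065 = 2964510.549 C
m = Q*M/(n*F) = 2964510.549*39/(2*96485) = 599.1393 g

599.1393 g


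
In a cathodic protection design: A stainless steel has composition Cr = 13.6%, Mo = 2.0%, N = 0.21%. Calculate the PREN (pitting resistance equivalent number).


Apply the PREN formula: PREN = Cr + 3.3*Mo + 16*N
PREN = 13.6 + 3.3*2.0 + 16*0.21
PREN = 13.6 + 6.6 + 3.36 = 23.56

23.56


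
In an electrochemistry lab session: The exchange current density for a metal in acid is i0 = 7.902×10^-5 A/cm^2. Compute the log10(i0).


i0 = 7.902×10^-5 A/cm^2
log10(i0) = -4.102

-4.102


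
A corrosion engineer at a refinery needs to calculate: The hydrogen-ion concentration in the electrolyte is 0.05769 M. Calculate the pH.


pH = −log10[H+]
pH = −log10(0.05769) = 1.24

1.24


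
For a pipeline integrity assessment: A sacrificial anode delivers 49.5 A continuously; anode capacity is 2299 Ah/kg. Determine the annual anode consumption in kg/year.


Annual consumption = current * hours per year / capacity
Rate = 49.5 * 8760 / 2299 = 188.6 kg/year

188.6 kg/year


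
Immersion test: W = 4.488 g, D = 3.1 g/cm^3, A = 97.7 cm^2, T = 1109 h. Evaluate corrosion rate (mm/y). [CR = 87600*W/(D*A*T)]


Apply the mm/y weight-loss relation: CR = 87600 * W / (D * A * T)
Numerator: 87600 * 4.488 = 393148.8
Denominator: 3.1 * 97.7 * 1109 = 335882.83
CR = 393148.8 / 335882.83 = 1.1705 mm/y

1.1705 mm/y


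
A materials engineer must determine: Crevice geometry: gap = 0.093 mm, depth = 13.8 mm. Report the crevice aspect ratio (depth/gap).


Aspect ratio = depth / gap
Ratio = 13.8 / 0.093 = 148.4

148.4


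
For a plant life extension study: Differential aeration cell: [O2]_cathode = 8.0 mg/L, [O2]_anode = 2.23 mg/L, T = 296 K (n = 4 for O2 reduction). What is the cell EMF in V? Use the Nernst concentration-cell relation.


Apply the Nernst concentration-cell relation: E = (RT/nF)*ln(C_cathode/C_anode)
RT/nF = 8.314*296/(4*96485) = 0.00637649 V
ln(8.0/2.23) = 1.27744
E = 0.00637649 * 1.27744 = 0.00815 V

0.00815 V


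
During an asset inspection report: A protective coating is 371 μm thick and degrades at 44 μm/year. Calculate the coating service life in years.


Service life = thickness / degradation rate
Life = 371 / 44 = 8.4 years

8.4 years


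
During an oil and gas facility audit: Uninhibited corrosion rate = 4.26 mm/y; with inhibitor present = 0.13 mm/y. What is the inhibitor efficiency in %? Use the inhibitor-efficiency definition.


Apply the inhibitor-efficiency definition: IE = (CR_blank − CR_inh)/CR_blank × 100
IE = (4.26 − 0.13) / 4.26 × 100
IE = 4.13 / 4.26 × 100 = 96.9 %

96.9 %


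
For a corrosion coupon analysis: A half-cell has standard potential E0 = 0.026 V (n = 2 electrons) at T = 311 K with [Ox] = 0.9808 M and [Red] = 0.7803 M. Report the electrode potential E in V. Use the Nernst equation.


Apply the Nernst equation: E = E0 + (RT/nF)*ln([Ox]/[Red])
Step 1: RT/nF = 8.314*311/(2*96485) = 0.01339925 V
Step 2: [Ox]/[Red] = 0.9808/0.7803 = 1.256952
Step 3: ln(1.256952) = 0.22869
Step 4: correction = 0.01339925 * 0.22869 = 0.0031 V
E = 0.026 + 0.0031 = 0.0291 V

0.0291 V


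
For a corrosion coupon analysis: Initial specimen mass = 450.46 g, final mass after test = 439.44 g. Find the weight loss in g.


Weight loss = initial − final
WL = 450.46 − 439.44 = 11.02 g

11.02 g


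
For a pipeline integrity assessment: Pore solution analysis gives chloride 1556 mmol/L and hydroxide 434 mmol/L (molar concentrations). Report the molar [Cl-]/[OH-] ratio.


Threshold parameter = [Cl-] / [OH-] (molar basis; both in mmol/L, so units cancel)
Ratio = 1556 / 434 = 3.59

3.59


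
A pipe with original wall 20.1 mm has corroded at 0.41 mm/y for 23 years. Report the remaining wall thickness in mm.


Remaining wall = original − CR × time
t = 20.1 − 0.41*23 = 20.1 − 9.43 = 10.67 mm

10.67 mm


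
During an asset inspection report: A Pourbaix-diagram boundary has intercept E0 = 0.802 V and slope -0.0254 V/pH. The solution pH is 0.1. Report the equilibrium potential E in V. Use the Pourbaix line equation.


Apply the Pourbaix line equation: E = E0 + slope*pH
E = 0.802 + (-0.0254)*0.1 = 0.802 + (-0.00254) = 0.79946 V
Rounded to 3 decimal places: E = 0.799 V

0.799 V


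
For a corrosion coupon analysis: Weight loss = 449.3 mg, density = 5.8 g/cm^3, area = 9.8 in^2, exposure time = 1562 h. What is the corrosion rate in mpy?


Apply the mpy weight-loss relation: CR = 534 * W / (D * A * T)
Numerator: 534 * 449.3 = 239926.2
Denominator: 5.8 * 9.8 * 1562 = 88784.08
CR = 239926.2 / 88784.08 = 2.702 mpy

2.702 mpy


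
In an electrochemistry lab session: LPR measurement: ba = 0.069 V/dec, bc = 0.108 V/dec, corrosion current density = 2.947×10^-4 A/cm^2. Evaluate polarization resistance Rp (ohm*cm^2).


Apply the Stern-Geary equation: Rp = ba*bc / (2.303*icorr*(ba+bc))
ba*bc = 0.069*0.108 = 0.007452
ba+bc = 0.177; 2.303*icorr*(ba+bc) = 2.303*2.947×10^-4*0.177 = 1.2012886×10^-4
Rp = 0.007452 / 1.2012886×10^-4 = 62.0 ohm*cm^2

62.0 ohm*cm^2


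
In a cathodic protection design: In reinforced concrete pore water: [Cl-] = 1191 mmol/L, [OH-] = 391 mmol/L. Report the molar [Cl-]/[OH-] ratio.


Threshold parameter = [Cl-] / [OH-] (molar basis; both in mmol/L, so units cancel)
Ratio = 1191 / 391 = 3.05

3.05


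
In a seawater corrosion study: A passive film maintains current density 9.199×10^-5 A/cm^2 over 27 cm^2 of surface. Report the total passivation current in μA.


I = i_pass * A, then convert A → μA (×10^6)
I = 9.199×10^-5 * 27 * 10^6 = 2483.73 μA

2483.73 μA


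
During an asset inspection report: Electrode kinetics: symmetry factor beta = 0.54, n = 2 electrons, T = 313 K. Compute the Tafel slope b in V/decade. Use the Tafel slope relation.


Apply the Tafel slope relation: b = 2.303*R*T/(beta*n*F)
Numerator: 2.303 * 8.314 * 313 = 5993.06
Denominator: 0.54 * 2 * 96485 = 104203.8
b = 5993.06 / 104203.8 = 0.0575 V/decade

0.0575 V/decade


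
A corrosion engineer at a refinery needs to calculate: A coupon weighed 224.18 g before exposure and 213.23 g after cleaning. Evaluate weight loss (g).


Weight loss = initial − final
WL = 224.18 − 213.23 = 10.95 g

10.95 g


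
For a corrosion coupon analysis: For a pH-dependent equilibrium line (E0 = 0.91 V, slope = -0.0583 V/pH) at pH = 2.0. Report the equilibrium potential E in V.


Apply the Pourbaix line equation: E = E0 + slope*pH
E = 0.91 + (-0.0583)*2.0 = 0.91 + (-0.1166) = 0.7934 V
Rounded to 4 decimal places: E = 0.7934 V

0.7934 V


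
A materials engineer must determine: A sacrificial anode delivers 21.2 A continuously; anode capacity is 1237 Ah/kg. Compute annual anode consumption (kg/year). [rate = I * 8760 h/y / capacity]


Annual consumption = current * hours per year / capacity
Rate = 21.2 * 8760 / 1237 = 150.1 kg/year

150.1 kg/year


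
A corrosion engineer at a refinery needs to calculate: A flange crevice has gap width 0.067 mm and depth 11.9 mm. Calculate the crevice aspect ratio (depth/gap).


Aspect ratio = depth / gap
Ratio = 11.9 / 0.067 = 177.6

177.6


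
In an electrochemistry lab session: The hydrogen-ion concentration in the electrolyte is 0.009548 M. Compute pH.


pH = −log10[H+]
pH = −log10(0.009548) = 2.02

2.02


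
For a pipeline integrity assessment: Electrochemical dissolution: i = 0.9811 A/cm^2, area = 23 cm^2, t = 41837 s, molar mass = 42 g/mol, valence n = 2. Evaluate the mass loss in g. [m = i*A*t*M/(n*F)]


Apply Faraday's law: m = i*A*t*M / (n*F)
Total charge passed Q = i*A*t = 0.9811*23*41837 = 944064.4561 C
m = Q*M/(n*F) = 944064.4561*42/(2*96485) = 205.47602 g

205.47602 g


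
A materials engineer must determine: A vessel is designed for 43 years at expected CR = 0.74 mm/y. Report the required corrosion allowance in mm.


Corrosion allowance = CR × design life
CA = 0.74 * 43 = 31.82 mm

31.82 mm


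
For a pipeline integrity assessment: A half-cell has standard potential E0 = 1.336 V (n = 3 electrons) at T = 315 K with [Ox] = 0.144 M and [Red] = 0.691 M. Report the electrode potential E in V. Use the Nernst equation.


Apply the Nernst equation: E = E0 + (RT/nF)*ln([Ox]/[Red])
Step 1: RT/nF = 8.314*315/(3*96485) = 0.00904773 V
Step 2: [Ox]/[Red] = 0.144/0.691 = 0.208394
Step 3: ln(0.208394) = -1.568325
Step 4: correction = 0.00904773 * -1.568325 = -0.0142 V
E = 1.336 + -0.0142 = 1.3218 V

1.3218 V


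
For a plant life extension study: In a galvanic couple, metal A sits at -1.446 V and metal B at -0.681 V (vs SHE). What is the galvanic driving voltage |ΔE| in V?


Driving voltage is the absolute potential difference.
|ΔE| = |-1.446 − (-0.681)| = 0.765 V

0.765 V


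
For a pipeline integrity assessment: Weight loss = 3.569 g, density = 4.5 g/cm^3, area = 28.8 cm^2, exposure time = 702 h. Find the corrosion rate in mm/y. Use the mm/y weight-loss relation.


Apply the mm/y weight-loss relation: CR = 87600 * W / (D * A * T)
Numerator: 87600 * 3.569 = 312644.4
Denominator: 4.5 * 28.8 * 702 = 90979.2
CR = 312644.4 / 90979.2 = 3.436438 mm/y

3.436438 mm/y


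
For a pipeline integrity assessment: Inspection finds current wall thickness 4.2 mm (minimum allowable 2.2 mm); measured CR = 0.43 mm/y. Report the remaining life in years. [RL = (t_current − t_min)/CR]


Apply the remaining-life relation: RL = (t_current − t_min) / CR
RL = (4.2 − 2.2) / 0.43 = 2.0 / 0.43 = 4.7 years

4.7 years


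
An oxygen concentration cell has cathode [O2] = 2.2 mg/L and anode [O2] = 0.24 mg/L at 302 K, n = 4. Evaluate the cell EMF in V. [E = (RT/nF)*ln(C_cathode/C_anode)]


Apply the Nernst concentration-cell relation: E = (RT/nF)*ln(C_cathode/C_anode)
RT/nF = 8.314*302/(4*96485) = 0.00650575 V
ln(2.2/0.24) = 2.21557
E = 0.00650575 * 2.21557 = 0.01441 V

0.01441 V


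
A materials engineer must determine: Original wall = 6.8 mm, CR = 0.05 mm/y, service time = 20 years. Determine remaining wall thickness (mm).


Remaining wall = original − CR × time
t = 6.8 − 0.05*20 = 6.8 − 1.0 = 5.8 mm

5.8 mm


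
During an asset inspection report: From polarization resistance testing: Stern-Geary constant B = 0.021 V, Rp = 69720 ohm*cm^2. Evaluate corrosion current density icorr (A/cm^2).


Apply the Stern-Geary relation: icorr = B / Rp
icorr = 0.021 / 69720 = 3.012×10^-7 A/cm^2

3.012×10^-7 A/cm^2


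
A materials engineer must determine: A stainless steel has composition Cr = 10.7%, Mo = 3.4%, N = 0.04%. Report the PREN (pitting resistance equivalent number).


Apply the PREN formula: PREN = Cr + 3.3*Mo + 16*N
PREN = 10.7 + 3.3*3.4 + 16*0.04
PREN = 10.7 + 11.22 + 0.64 = 22.56

22.56


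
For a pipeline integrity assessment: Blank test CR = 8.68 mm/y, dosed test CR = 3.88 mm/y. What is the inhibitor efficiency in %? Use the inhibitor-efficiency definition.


Apply the inhibitor-efficiency definition: IE = (CR_blank − CR_inh)/CR_blank × 100
IE = (8.68 − 3.88) / 8.68 × 100
IE = 4.8 / 8.68 × 100 = 55.3 %

55.3 %


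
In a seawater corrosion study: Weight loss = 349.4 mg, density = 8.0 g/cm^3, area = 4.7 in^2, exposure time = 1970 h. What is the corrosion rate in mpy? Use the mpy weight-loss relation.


Apply the mpy weight-loss relation: CR = 534 * W / (D * A * T)
Numerator: 534 * 349.4 = 186579.6
Denominator: 8.0 * 4.7 * 1970 = 74072.0
CR = 186579.6 / 74072.0 = 2.519 mpy

2.519 mpy


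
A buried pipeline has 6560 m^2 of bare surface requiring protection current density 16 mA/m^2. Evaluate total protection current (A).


I = area * current density, then convert mA → A (÷1000)
I = 6560 * 16 / 1000 = 104.96 A

104.96 A


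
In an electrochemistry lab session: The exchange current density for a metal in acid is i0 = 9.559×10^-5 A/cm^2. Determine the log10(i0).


i0 = 9.559×10^-5 A/cm^2
log10(i0) = -4.02

-4.02


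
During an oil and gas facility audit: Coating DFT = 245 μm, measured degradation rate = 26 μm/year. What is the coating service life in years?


Service life = thickness / degradation rate
Life = 245 / 26 = 9.4 years

9.4 years


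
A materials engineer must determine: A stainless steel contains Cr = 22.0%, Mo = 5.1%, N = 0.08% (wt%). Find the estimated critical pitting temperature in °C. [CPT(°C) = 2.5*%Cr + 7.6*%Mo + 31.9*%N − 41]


Apply the ASTM G48 empirical CPT estimate: CPT(°C) = 2.5*%Cr + 7.6*%Mo + 31.9*%N − 41
2.5*22.0 = 55; 7.6*5.1 = 38.76; 31.9*0.08 = 2.552
CPT = 55 + 38.76 + 2.552 − 41 = 55.312 °C
Rounded to 0.1 °C: CPT ≈ 55.3 °C

55.3 °C


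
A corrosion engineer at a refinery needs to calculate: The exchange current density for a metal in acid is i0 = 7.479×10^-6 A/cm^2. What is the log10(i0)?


i0 = 7.479×10^-6 A/cm^2
log10(i0) = -5.126

-5.126


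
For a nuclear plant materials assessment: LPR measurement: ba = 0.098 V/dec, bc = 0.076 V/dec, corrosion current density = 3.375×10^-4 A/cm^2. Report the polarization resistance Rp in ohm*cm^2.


Apply the Stern-Geary equation: Rp = ba*bc / (2.303*icorr*(ba+bc))
ba*bc = 0.098*0.076 = 0.007448
ba+bc = 0.174; 2.303*icorr*(ba+bc) = 2.303*3.375×10^-4*0.174 = 1.3524367×10^-4
Rp = 0.007448 / 1.3524367×10^-4 = 55.07 ohm*cm^2

55.07 ohm*cm^2


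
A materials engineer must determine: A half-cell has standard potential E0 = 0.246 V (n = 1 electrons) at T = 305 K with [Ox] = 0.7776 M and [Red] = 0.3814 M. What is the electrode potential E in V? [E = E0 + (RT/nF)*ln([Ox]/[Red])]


Apply the Nernst equation: E = E0 + (RT/nF)*ln([Ox]/[Red])
Step 1: RT/nF = 8.314*305/(1*96485) = 0.02628149 V
Step 2: [Ox]/[Red] = 0.7776/0.3814 = 2.038804
Step 3: ln(2.038804) = 0.712363
Step 4: correction = 0.02628149 * 0.712363 = 0.019 V
E = 0.246 + 0.019 = 0.265 V

0.265 V


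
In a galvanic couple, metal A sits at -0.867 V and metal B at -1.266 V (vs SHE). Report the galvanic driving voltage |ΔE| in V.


Driving voltage is the absolute potential difference.
|ΔE| = |-0.867 − (-1.266)| = 0.399 V

0.399 V


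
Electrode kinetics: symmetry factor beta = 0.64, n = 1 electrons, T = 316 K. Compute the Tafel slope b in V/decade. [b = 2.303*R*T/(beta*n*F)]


Apply the Tafel slope relation: b = 2.303*R*T/(beta*n*F)
Numerator: 2.303 * 8.314 * 316 = 6050.5
Denominator: 0.64 * 1 * 96485 = 61750.4
b = 6050.5 / 61750.4 = 0.098 V/decade

0.098 V/decade


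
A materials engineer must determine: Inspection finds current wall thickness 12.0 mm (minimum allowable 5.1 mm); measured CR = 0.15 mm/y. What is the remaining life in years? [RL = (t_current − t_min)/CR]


Apply the remaining-life relation: RL = (t_current − t_min) / CR
RL = (12.0 − 5.1) / 0.15 = 6.9 / 0.15 = 46.0 years

46.0 years


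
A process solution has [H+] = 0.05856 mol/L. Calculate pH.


pH = −log10[H+]
pH = −log10(0.05856) = 1.23

1.23


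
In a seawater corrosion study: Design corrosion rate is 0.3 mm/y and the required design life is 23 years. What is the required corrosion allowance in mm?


Corrosion allowance = CR × design life
CA = 0.3 * 23 = 6.9 mm

6.9 mm


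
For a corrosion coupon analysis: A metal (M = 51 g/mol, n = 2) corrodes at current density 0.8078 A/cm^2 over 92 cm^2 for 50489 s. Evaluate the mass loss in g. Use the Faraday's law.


Apply Faraday's law: m = i*A*t*M / (n*F)
Total charge passed Q = i*A*t = 0.8078*92*50489 = 3752221.3064 C
m = Q*M/(n*F) = 3752221.3064*51/(2*96485) = 991.6738 g

991.6738 g


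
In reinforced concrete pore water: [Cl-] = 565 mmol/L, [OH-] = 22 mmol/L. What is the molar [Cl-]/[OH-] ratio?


Threshold parameter = [Cl-] / [OH-] (molar basis; both in mmol/L, so units cancel)
Ratio = 565 / 22 = 25.68

25.68


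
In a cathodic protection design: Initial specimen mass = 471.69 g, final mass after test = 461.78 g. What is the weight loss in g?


Weight loss = initial − final
WL = 471.69 − 461.78 = 9.91 g

9.91 g


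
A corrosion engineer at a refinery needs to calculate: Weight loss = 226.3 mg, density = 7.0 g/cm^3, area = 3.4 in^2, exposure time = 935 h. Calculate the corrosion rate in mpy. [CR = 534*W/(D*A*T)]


Apply the mpy weight-loss relation: CR = 534 * W / (D * A * T)
Numerator: 534 * 226.3 = 120844.2
Denominator: 7.0 * 3.4 * 935 = 22253.0
CR = 120844.2 / 22253.0 = 5.43047 mpy

5.43047 mpy


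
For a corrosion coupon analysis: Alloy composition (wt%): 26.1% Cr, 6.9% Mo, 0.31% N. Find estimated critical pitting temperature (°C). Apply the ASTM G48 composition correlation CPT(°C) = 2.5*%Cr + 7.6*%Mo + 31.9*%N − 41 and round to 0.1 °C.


Apply the ASTM G48 empirical CPT estimate: CPT(°C) = 2.5*%Cr + 7.6*%Mo + 31.9*%N − 41
2.5*26.1 = 65.25; 7.6*6.9 = 52.44; 31.9*0.31 = 9.889
CPT = 65.25 + 52.44 + 9.889 − 41 = 86.579 °C
Rounded to 0.1 °C: CPT ≈ 86.6 °C

86.6 °C


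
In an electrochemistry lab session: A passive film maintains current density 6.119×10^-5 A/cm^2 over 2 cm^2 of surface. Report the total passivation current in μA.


I = i_pass * A, then convert A → μA (×10^6)
I = 6.119×10^-5 * 2 * 10^6 = 122.38 μA

122.38 μA


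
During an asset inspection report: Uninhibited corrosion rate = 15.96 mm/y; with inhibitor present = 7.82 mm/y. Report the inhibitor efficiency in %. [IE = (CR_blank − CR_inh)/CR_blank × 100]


Apply the inhibitor-efficiency definition: IE = (CR_blank − CR_inh)/CR_blank × 100
IE = (15.96 − 7.82) / 15.96 × 100
IE = 8.14 / 15.96 × 100 = 51.0 %

51.0 %


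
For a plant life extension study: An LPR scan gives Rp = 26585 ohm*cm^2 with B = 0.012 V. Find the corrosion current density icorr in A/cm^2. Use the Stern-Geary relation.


Apply the Stern-Geary relation: icorr = B / Rp
icorr = 0.012 / 26585 = 4.514×10^-7 A/cm^2

4.514×10^-7 A/cm^2


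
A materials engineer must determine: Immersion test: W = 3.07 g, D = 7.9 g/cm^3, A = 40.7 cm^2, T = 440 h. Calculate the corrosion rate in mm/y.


Apply the mm/y weight-loss relation: CR = 87600 * W / (D * A * T)
Numerator: 87600 * 3.07 = 268932.0
Denominator: 7.9 * 40.7 * 440 = 141473.2
CR = 268932.0 / 141473.2 = 1.9009 mm/y

1.9009 mm/y


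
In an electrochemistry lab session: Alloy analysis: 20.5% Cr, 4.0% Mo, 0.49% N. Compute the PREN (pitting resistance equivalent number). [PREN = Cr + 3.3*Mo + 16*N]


Apply the PREN formula: PREN = Cr + 3.3*Mo + 16*N
PREN = 20.5 + 3.3*4.0 + 16*0.49
PREN = 20.5 + 13.2 + 7.84 = 41.54

41.54


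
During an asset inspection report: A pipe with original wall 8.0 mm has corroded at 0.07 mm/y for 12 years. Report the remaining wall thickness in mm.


Remaining wall = original − CR × time
t = 8.0 − 0.07*12 = 8.0 − 0.84 = 7.16 mm

7.16 mm


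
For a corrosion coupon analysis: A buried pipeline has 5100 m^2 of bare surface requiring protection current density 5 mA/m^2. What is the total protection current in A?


I = area * current density, then convert mA → A (÷1000)
I = 5100 * 5 / 1000 = 25.5 A

25.5 A


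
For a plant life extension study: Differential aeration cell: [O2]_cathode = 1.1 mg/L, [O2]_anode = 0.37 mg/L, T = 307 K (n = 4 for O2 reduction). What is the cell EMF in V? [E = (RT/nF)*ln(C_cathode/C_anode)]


Apply the Nernst concentration-cell relation: E = (RT/nF)*ln(C_cathode/C_anode)
RT/nF = 8.314*307/(4*96485) = 0.00661346 V
ln(1.1/0.37) = 1.08956
E = 0.00661346 * 1.08956 = 0.00721 V

0.00721 V


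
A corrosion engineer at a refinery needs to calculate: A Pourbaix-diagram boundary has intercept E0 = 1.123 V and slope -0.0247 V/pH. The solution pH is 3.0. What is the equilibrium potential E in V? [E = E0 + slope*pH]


Apply the Pourbaix line equation: E = E0 + slope*pH
E = 1.123 + (-0.0247)*3.0 = 1.123 + (-0.0741) = 1.0489 V
Rounded to 4 decimal places: E = 1.0489 V

1.0489 V


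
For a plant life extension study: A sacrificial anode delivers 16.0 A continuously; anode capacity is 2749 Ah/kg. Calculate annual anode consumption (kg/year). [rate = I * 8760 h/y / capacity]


Annual consumption = current * hours per year / capacity
Rate = 16.0 * 8760 / 2749 = 51.0 kg/year

51.0 kg/year


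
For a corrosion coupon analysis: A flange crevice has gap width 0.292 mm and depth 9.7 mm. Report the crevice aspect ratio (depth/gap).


Aspect ratio = depth / gap
Ratio = 9.7 / 0.292 = 33.2

33.2
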